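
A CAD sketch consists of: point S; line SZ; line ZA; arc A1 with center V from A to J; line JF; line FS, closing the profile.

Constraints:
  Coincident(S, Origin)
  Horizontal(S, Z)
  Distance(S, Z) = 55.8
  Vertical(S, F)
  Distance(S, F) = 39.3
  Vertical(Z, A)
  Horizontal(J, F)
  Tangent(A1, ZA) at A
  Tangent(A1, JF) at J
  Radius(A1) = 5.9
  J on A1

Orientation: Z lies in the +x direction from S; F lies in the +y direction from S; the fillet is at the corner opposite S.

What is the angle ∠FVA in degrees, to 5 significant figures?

173.26°

S is at the origin; SZ is horizontal with |SZ| = 55.8 and Z on the +x side, so Z = (55.800, 0.0000). S and F share the same x with |SF| = 39.3 and F on the +y side, so F = (0.0000, 39.300). The virtual corner opposite S is at (55.800, 39.300). Tangency of A1 to ZA means the radius VA is perpendicular to ZA and since A1 is tangent to JF there, VJ ⟂ JF, with radius 5.9, so the center V sits 5.9 in from both sides at V = (49.900, 33.400). That places the tangent points at A = (55.800, 33.400) on ZA and J = (49.900, 39.300) on JF. Then cos ∠FVA = VF·VA / (|VF||VA|), giving 173.26°.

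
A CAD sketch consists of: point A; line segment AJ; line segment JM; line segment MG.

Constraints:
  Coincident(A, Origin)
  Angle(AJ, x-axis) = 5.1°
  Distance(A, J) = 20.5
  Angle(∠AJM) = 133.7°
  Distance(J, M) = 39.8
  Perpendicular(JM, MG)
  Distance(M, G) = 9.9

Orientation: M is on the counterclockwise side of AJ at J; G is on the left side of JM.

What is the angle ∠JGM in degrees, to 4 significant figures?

76.03°

A is at the origin; AJ runs at 5.1° with length 20.5, so J = 20.5·(cos 5.1°, sin 5.1°) = (20.42, 1.822). ∠AJM = 133.7°, so JM runs at 5.1° + (180° − 133.7°) = 51.40° from the x-axis; with |JM| = 39.8, M = J + 39.8·(cos 51.40°, sin 51.40°) = (45.25, 32.93). JM is perpendicular to MG; with |MG| = 9.9 on the left of JM, G = M + 9.9·(-0.7815, 0.6239) = (37.51, 39.10). Then cos ∠JGM = GJ·GM / (|GJ||GM|), giving 76.03°.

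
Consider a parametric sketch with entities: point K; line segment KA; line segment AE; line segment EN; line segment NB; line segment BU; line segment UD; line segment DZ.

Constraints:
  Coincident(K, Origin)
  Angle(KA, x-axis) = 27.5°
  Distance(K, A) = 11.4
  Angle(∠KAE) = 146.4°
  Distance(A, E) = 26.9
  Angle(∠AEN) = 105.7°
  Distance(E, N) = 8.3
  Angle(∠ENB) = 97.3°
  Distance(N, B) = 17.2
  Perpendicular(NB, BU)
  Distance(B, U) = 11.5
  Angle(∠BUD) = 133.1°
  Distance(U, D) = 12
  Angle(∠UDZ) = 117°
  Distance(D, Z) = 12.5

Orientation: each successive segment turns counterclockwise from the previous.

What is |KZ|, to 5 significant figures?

38.247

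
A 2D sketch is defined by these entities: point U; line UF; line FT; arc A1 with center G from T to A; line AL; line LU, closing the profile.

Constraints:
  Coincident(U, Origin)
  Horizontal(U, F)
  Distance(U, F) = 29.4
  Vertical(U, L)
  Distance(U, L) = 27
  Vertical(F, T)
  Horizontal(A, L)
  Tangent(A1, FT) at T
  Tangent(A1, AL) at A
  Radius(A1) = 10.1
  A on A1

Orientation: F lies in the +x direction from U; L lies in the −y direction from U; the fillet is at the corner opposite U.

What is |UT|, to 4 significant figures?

33.91

The virtual corner opposite U is at (29.40, -27.00). Tangency of A1 to FT means the radius GT is perpendicular to FT and A1 meets AL tangentially, so GA is at right angles to AL, with radius 10.1, so the center G sits 10.1 in from both sides at G = (19.30, -16.90). That places the tangent points at T = (29.40, -16.90) on FT and A = (19.30, -27.00) on AL. Then |UT| = |T − U| = 33.91.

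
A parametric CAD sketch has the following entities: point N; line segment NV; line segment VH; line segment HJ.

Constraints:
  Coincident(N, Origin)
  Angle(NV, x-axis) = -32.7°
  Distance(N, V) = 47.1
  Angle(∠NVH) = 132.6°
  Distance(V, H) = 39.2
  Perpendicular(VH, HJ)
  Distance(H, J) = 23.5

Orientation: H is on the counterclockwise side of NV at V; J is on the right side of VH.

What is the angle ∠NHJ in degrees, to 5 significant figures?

116.00°

N is at the origin; NV runs at -32.7° with length 47.1, so V = 47.1·(cos -32.7°, sin -32.7°) = (39.635, -25.445). ∠NVH = 132.6°, so VH runs at -32.7° + (180° − 132.6°) = 14.700° from the x-axis; with |VH| = 39.2, H = V + 39.2·(cos 14.700°, sin 14.700°) = (77.552, -15.498). VH is perpendicular to HJ; with |HJ| = 23.5 on the right of VH, J = H + 23.5·(0.25376, -0.96727) = (83.515, -38.229). Then cos ∠NHJ = HN·HJ / (|HN||HJ|), giving 116.00°.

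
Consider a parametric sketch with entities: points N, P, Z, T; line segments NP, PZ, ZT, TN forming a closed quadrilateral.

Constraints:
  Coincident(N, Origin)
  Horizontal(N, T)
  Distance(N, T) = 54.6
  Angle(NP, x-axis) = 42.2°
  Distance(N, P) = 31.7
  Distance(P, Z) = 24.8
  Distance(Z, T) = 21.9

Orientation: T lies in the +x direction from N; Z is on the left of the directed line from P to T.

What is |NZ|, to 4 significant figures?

52.64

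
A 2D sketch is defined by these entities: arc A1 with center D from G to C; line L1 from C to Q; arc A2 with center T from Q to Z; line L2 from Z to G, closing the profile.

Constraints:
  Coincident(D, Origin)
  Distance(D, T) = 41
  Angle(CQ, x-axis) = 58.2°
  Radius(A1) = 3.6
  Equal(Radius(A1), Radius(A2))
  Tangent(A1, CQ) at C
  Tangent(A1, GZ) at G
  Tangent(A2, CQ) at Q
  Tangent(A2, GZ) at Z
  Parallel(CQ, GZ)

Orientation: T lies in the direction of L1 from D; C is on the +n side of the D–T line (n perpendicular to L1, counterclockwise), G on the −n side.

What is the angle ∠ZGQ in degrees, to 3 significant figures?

9.96°

The slot axis is L1's direction at 58.2°, so u = (cos 58.2°, sin 58.2°) = (0.527, 0.850) and n = (−sin 58.2°, cos 58.2°) = (-0.850, 0.527). D is at the origin and T lies 41.0 along u from D, so T = 41.0·u = (21.6, 34.8). Tangency of A1 to both parallel lines with radius 3.6 puts C and G at D ± 3.6·n: C = (-3.06, 1.90), G = (3.06, -1.90). Equal radii place Q and Z the same way about T: Q = T + 3.6·n = (18.5, 36.7), Z = T − 3.6·n = (24.7, 32.9). Then cos ∠ZGQ = GZ·GQ / (|GZ||GQ|), giving 9.96°.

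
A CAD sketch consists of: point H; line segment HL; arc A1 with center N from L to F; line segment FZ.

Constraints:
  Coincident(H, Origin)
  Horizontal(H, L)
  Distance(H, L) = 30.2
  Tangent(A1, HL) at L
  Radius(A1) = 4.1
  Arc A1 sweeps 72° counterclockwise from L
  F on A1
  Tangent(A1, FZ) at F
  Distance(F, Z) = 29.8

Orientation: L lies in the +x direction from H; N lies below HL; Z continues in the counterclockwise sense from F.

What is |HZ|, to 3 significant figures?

35.6

H is at the origin; H and L share the same y with |HL| = 30.2 and L on the +x side, so L = (30.2, 0.00). Tangency of A1 to HL means the radius NL is perpendicular to HL, so N = L + (0, -4.1) = (30.2, -4.10). On A1, L sits at bearing 90° from N; a 72° counterclockwise sweep puts F at bearing 162°, so F = N + 4.1·(cos 162°, sin 162°) = (26.3, -2.83). The tangent condition forces NF to be normal to FZ, so FZ runs along (−sin 162°, cos 162°); with |FZ| = 29.8, Z = (17.1, -31.2). Then |HZ| = |Z − H| = 35.6.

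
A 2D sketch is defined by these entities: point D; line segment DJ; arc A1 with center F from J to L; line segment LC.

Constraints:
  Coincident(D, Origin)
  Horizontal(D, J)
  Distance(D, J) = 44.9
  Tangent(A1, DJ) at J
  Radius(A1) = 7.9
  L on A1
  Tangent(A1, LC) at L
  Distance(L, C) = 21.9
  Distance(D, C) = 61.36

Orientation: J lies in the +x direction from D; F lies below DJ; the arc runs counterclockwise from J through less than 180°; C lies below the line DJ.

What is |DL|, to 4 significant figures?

41.26

D is at the origin; D and J share the same y with |DJ| = 44.9 and J on the +x side, so J = (44.90, 0.000). Tangency of A1 to DJ means the radius FJ is perpendicular to DJ, so F = J + (0, -7.9) = (44.90, -7.900). Since FL ⟂ LC (tangency), |FC| = √(7.9² + 21.9²) = 23.28 regardless of where L sits on A1. So C lies on both circle(D, 61.36) and circle(F, 23.28); the below-DJ intersection is C = (53.87, -29.39). L is the foot of the tangent from C: L = (39.07, -13.24).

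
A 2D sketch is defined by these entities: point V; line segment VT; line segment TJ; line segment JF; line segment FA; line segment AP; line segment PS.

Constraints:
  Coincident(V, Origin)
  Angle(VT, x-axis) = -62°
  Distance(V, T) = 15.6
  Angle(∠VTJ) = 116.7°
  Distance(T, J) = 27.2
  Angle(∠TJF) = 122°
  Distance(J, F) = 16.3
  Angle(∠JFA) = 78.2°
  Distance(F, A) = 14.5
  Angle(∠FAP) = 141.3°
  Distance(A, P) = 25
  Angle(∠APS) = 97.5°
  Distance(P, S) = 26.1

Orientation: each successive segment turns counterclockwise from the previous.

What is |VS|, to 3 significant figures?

30.5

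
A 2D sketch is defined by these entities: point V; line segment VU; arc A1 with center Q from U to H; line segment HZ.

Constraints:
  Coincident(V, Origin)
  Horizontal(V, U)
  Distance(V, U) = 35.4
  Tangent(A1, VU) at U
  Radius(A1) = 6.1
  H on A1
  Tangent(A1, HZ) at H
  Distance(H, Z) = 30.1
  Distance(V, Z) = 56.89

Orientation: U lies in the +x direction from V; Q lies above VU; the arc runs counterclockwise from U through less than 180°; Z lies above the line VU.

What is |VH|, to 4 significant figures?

41.83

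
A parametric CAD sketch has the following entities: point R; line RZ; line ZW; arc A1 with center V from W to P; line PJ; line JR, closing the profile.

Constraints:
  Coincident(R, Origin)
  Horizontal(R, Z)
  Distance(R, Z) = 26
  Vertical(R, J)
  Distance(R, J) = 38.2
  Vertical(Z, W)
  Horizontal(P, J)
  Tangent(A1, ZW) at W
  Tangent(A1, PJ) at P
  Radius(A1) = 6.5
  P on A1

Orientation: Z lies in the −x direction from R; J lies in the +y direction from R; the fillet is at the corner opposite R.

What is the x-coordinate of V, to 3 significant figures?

-19.5

R and J share the same x with |RJ| = 38.2 and J on the +y side, so J = (0.00, 38.2). The virtual corner opposite R is at (-26.0, 38.2). The tangent condition forces VW to be normal to ZW and the tangent condition forces VP to be normal to PJ, with radius 6.5, so the center V sits 6.5 in from both sides at V = (-19.5, 31.7). So V.x = -19.5.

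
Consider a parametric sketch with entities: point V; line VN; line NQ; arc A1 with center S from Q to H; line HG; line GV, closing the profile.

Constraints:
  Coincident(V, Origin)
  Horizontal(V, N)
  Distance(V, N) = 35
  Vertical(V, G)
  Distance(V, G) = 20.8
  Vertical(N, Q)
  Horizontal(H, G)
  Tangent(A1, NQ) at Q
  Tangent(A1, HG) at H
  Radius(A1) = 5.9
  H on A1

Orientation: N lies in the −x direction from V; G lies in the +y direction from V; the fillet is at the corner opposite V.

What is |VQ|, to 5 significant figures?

38.040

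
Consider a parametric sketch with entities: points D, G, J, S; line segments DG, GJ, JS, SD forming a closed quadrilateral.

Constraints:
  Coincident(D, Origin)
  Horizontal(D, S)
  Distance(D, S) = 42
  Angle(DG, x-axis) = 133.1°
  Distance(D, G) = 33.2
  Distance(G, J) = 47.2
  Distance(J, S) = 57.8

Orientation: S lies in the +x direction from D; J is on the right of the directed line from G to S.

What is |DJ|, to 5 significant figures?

24.550

D is at the origin; D and S share the same y with |DS| = 42.0 and S in +x, so S = (42.0, 0). DG runs at 133.1° with |DG| = 33.2, so G = (-22.685, 24.241). J is determined by |GJ| = 47.2 and |JS| = 57.8 together: it lies at the intersection of circle(G, 47.2) and circle(S, 57.8). With |GS| = 69.078, the foot of the radical line on GS is 26.483 from G and the perpendicular offset is √(47.2² − 26.483²) = 39.070. Taking the right-of-GS solution: J = (-11.597, -21.638).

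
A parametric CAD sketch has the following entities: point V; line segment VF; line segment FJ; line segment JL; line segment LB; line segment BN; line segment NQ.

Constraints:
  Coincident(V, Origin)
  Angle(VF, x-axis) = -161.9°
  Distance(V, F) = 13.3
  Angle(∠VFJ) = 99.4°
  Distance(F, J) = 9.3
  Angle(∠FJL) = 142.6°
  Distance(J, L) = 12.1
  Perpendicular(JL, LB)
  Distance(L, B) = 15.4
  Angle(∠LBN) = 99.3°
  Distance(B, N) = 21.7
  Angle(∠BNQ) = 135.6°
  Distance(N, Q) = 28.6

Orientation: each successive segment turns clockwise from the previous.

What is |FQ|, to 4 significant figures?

25.53

∠LBN = 99.3° gives BN at -90.60° from the x-axis; with |BN| = 21.7, N = (0.08767, -8.309). ∠BNQ = 135.6° gives NQ at -135.0° from the x-axis; with |NQ| = 28.6, Q = (-20.14, -28.53). Then |FQ| = |Q − F| = 25.53.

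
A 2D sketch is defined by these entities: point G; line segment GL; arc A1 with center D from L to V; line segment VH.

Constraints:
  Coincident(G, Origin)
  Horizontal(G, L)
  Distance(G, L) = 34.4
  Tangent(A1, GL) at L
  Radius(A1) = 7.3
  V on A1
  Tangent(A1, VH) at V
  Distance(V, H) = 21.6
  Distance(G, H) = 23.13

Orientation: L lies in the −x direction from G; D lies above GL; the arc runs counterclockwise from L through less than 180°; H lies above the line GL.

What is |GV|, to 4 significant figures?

29.15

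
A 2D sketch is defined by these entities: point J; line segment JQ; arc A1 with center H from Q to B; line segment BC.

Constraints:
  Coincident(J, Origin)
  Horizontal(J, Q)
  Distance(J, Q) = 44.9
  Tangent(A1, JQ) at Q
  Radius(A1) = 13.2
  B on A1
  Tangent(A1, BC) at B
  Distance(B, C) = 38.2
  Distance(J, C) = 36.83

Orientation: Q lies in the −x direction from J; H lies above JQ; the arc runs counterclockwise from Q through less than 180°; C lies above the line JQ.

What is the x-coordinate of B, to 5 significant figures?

-34.502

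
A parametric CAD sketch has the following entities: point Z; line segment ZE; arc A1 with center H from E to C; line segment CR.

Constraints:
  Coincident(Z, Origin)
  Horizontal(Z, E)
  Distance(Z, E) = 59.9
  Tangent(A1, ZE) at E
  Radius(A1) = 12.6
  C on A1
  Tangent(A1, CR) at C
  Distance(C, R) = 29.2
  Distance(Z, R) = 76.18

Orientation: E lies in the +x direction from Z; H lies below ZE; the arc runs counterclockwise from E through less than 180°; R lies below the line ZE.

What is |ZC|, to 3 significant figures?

52.0

Checks: Z = (0.00, 0.00) ✓; |HE| = 12.60 ✓; |HC| = 12.60 ✓; ∠(HC, CR) = 90.00° ✓; |CR| = 29.20 ✓; |ZR| = 76.18 ✓.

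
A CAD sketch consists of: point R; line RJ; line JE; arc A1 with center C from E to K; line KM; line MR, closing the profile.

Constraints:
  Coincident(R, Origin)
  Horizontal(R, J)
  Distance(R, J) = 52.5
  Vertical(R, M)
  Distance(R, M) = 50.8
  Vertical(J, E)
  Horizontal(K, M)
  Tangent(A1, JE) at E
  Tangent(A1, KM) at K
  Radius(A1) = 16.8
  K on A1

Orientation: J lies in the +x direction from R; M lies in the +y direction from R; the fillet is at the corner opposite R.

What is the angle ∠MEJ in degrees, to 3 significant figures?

108°

R is at the origin; R and J share the same y with |RJ| = 52.5 and J on the +x side, so J = (52.5, 0.00). R and M share the same x with |RM| = 50.8 and M on the +y side, so M = (0.00, 50.8). The virtual corner opposite R is at (52.5, 50.8). The tangent condition forces CE to be normal to JE and tangency of A1 to KM means the radius CK is perpendicular to KM, with radius 16.8, so the center C sits 16.8 in from both sides at C = (35.7, 34.0). That places the tangent points at E = (52.5, 34.0) on JE and K = (35.7, 50.8) on KM. Then cos ∠MEJ = EM·EJ / (|EM||EJ|), giving 108°.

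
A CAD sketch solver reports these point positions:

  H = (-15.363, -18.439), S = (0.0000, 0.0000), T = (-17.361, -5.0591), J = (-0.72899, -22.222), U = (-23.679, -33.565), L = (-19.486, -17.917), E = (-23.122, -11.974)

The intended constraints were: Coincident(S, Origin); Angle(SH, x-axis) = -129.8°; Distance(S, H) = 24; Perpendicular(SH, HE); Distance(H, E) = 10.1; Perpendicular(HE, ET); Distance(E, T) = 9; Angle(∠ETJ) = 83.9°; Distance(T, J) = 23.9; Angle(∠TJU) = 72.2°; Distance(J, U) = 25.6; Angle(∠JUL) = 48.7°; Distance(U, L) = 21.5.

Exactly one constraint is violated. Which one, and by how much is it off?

Distance(U, L) = 21.5 — off by 5.30.

S = (0.00, 0.00) ✓; SH at -129.8° ✓; |SH| = 24.00 ✓; ∠(SH, HE) = 90.00° ✓; |HE| = 10.10 ✓; ∠(HE, ET) = 90.00° ✓; |ET| = 9.000 ✓; ∠ETJ = 83.90° ✓; |TJ| = 23.90 ✓; ∠TJU = 72.20° ✓; |JU| = 25.60 ✓; ∠JUL = 48.70° ✓; |UL| = 16.20 ✗.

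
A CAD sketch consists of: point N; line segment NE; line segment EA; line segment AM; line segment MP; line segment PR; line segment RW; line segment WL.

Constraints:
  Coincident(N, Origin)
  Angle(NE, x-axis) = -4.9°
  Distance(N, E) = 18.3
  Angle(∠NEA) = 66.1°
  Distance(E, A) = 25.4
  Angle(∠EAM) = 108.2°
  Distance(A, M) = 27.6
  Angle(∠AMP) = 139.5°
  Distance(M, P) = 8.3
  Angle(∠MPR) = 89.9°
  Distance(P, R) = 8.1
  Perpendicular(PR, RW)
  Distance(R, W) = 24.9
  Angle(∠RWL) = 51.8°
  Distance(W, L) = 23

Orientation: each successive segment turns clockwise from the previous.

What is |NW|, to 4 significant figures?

26.98

∠MPR = 89.9° gives PR at 38.80° from the x-axis; with |PR| = 8.1, R = (-20.03, -7.209). PR is perpendicular to RW, so RW runs at -51.20°; with |RW| = 24.9, W = (-4.429, -26.61). Then |NW| = |W − N| = 26.98.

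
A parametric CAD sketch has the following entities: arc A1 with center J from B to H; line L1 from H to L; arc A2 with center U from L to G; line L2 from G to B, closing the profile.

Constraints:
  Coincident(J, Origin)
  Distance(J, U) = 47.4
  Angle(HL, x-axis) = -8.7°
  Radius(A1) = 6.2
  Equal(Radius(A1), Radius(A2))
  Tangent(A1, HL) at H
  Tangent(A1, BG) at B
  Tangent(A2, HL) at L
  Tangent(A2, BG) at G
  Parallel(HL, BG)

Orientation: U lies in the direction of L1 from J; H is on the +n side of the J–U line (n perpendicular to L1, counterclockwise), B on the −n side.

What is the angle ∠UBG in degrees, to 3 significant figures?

7.45°

Tangency of A1 to both parallel lines with radius 6.2 puts H and B at J ± 6.2·n: H = (0.938, 6.13), B = (-0.938, -6.13). Equal radii place L and G the same way about U: L = U + 6.2·n = (47.8, -1.04), G = U − 6.2·n = (45.9, -13.3). Then cos ∠UBG = BU·BG / (|BU||BG|), giving 7.45°.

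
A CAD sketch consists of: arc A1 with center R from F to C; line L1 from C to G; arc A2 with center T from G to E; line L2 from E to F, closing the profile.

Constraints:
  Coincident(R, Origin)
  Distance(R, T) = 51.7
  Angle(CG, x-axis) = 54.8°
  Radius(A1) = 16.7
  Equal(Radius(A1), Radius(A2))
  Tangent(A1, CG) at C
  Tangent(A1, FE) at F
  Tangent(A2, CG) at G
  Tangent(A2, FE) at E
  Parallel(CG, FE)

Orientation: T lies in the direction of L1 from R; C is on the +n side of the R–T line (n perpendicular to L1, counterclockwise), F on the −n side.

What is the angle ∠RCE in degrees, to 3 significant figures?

57.1°

The slot axis is L1's direction at 54.8°, so u = (cos 54.8°, sin 54.8°) = (0.576, 0.817) and n = (−sin 54.8°, cos 54.8°) = (-0.817, 0.576). R is at the origin and T lies 51.7 along u from R, so T = 51.7·u = (29.8, 42.2). Tangency of A1 to both parallel lines with radius 16.7 puts C and F at R ± 16.7·n: C = (-13.6, 9.63), F = (13.6, -9.63). Equal radii place G and E the same way about T: G = T + 16.7·n = (16.2, 51.9), E = T − 16.7·n = (43.4, 32.6). Then cos ∠RCE = CR·CE / (|CR||CE|), giving 57.1°.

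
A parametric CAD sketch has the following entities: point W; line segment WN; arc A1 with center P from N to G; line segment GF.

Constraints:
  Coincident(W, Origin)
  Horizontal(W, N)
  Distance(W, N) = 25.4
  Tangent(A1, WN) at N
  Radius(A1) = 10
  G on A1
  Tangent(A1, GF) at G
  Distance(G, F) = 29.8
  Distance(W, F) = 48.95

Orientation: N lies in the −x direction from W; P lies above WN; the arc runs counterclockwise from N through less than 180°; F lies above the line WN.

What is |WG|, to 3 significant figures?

20.9

Checks: |PG| = 10.00 ✓; ∠(PG, GF) = 90.00° ✓; |GF| = 29.80 ✓; |WF| = 48.95 ✓.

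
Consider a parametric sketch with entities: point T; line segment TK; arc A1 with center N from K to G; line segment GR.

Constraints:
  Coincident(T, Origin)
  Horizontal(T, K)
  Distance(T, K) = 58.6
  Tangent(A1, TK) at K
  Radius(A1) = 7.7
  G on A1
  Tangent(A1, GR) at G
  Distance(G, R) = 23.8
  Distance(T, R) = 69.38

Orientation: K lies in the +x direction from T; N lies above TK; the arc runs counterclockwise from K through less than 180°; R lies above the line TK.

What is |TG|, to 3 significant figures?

66.8

T is at the origin; T and K share the same y with |TK| = 58.6 and K on the +x side, so K = (58.6, 0.00). A1 meets TK tangentially, so NK is at right angles to TK, so N = K + (0, 7.7) = (58.6, 7.70). Since NG ⟂ GR (tangency), |NR| = √(7.7² + 23.8²) = 25.0 regardless of where G sits on A1. So R lies on both circle(T, 69.38) and circle(N, 25.0); the above-TK intersection is R = (61.3, 32.6). G is the foot of the tangent from R: G = (66.1, 9.28).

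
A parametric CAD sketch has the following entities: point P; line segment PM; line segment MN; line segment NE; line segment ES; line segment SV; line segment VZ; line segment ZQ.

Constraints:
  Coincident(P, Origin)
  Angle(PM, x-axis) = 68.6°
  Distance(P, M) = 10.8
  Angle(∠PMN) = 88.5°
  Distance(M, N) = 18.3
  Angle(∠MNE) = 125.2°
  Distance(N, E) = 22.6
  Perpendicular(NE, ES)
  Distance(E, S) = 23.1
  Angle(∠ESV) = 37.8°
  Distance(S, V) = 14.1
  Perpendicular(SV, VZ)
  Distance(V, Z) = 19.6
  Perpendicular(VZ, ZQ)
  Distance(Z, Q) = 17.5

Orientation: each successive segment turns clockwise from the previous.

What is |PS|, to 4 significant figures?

24.26

P is at the origin; PM runs at 68.6° with length 10.8, so M = (3.941, 10.06). ∠PMN = 88.5° gives MN at -22.90° from the x-axis; with |MN| = 18.3, N = (20.80, 2.934). ∠MNE = 125.2° gives NE at -77.70° from the x-axis; with |NE| = 22.6, E = (25.61, -19.15). NE is perpendicular to ES, so ES runs at -167.7°; with |ES| = 23.1, S = (3.043, -24.07). Then |PS| = |S − P| = 24.26.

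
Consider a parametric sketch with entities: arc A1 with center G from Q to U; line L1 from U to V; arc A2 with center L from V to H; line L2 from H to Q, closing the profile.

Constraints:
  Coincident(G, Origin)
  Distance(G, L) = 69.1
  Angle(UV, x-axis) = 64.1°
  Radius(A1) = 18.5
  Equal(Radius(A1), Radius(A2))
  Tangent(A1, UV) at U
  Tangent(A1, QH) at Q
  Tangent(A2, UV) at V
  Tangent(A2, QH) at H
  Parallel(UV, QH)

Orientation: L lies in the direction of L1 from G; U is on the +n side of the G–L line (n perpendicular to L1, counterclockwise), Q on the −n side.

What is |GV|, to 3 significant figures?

71.5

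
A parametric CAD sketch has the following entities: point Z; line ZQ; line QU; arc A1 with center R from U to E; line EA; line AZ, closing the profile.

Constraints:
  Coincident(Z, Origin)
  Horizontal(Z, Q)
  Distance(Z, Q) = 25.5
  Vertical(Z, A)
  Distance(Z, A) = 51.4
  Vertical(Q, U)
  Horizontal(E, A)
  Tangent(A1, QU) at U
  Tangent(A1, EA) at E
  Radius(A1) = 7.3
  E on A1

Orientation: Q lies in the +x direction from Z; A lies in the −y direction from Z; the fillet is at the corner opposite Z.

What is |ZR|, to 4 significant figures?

47.71

Z is at the origin; Z and Q share the same y with |ZQ| = 25.5 and Q on the +x side, so Q = (25.50, 0.000). Z and A share the same x with |ZA| = 51.4 and A on the −y side, so A = (0.000, -51.40). The virtual corner opposite Z is at (25.50, -51.40). The tangent condition forces RU to be normal to QU and A1 meets EA tangentially, so RE is at right angles to EA, with radius 7.3, so the center R sits 7.3 in from both sides at R = (18.20, -44.10). Then |ZR| = |R − Z| = 47.71.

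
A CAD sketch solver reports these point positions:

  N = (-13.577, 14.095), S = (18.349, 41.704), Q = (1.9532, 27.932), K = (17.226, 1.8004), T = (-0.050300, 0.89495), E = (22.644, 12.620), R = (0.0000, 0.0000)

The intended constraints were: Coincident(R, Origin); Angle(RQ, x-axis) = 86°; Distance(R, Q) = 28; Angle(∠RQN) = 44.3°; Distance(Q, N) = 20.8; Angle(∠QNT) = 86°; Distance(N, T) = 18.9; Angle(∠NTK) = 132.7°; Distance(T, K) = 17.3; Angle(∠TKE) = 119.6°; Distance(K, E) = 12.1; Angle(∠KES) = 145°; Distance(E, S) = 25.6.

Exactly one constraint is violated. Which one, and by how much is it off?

Distance(E, S) = 25.6 — off by 3.80.

R = (0.00, 0.00) ✓; RQ at 86.00° ✓; |RQ| = 28.00 ✓; ∠RQN = 44.30° ✓; |QN| = 20.80 ✓; ∠QNT = 86.00° ✓; |NT| = 18.90 ✓; ∠NTK = 132.7° ✓; |TK| = 17.30 ✓; ∠TKE = 119.6° ✓; |KE| = 12.10 ✓; ∠KES = 145.0° ✓; |ES| = 29.40 ✗.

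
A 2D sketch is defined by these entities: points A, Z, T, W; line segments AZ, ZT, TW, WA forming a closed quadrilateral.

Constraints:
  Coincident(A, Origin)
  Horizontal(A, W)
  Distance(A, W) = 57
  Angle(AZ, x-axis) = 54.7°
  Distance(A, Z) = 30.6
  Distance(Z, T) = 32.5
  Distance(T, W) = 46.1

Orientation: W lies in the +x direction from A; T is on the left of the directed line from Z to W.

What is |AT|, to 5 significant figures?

62.286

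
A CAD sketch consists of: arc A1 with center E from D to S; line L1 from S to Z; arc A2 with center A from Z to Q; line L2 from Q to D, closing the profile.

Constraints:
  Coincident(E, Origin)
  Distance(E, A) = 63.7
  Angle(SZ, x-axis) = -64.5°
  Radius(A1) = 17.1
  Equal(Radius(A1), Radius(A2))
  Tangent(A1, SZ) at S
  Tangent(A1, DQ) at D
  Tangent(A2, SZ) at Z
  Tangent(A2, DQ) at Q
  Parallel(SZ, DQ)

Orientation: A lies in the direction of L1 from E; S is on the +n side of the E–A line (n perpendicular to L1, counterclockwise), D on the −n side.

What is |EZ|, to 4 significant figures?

65.96

The slot axis is L1's direction at -64.5°, so u = (cos -64.5°, sin -64.5°) = (0.4305, -0.9026) and n = (−sin -64.5°, cos -64.5°) = (0.9026, 0.4305). E is at the origin and A lies 63.7 along u from E, so A = 63.7·u = (27.42, -57.49). Tangency of A1 to both parallel lines with radius 17.1 puts S and D at E ± 17.1·n: S = (15.43, 7.362), D = (-15.43, -7.362). Equal radii place Z and Q the same way about A: Z = A + 17.1·n = (42.86, -50.13), Q = A − 17.1·n = (11.99, -64.86). Then |EZ| = |Z − E| = 65.96.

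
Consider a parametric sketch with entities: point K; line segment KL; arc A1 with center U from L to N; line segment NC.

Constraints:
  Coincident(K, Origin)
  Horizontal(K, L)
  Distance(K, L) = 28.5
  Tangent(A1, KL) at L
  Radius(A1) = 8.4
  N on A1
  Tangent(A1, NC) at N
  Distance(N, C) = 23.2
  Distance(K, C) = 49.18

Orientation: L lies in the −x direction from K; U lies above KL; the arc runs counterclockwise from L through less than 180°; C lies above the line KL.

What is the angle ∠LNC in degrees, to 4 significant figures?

113.7°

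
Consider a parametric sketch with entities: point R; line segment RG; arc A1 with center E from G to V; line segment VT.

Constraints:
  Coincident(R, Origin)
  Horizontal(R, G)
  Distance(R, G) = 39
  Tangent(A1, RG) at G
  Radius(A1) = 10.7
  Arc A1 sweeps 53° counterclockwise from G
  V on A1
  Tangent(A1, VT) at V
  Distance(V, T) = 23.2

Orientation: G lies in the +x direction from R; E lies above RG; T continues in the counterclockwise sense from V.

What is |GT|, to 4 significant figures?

32.03

R is at the origin; RG is horizontal with |RG| = 39.0 and G on the +x side, so G = (39.00, 0.000). The tangent condition forces EG to be normal to RG, so E = G + (0, 10.7) = (39.00, 10.70). On A1, G sits at bearing -90° from E; a 53° counterclockwise sweep puts V at bearing -37°, so V = E + 10.7·(cos -37°, sin -37°) = (47.55, 4.261). Tangency of A1 to VT means the radius EV is perpendicular to VT, so VT runs along (−sin -37°, cos -37°); with |VT| = 23.2, T = (61.51, 22.79). Then |GT| = |T − G| = 32.03.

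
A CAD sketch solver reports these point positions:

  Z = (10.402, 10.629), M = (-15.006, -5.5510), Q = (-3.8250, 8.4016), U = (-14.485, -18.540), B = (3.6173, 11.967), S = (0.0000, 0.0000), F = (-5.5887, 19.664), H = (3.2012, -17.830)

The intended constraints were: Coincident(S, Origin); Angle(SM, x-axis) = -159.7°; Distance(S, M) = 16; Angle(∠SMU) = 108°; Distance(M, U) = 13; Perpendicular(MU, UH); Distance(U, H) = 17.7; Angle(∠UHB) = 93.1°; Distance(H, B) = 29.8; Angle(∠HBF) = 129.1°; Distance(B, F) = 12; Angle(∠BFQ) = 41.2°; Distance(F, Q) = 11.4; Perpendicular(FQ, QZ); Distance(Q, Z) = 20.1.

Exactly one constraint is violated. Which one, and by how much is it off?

Distance(Q, Z) = 20.1 — off by 5.70.

S = (0.00, 0.00) ✓; SM at -159.7° ✓; |SM| = 16.00 ✓; ∠SMU = 108.0° ✓; |MU| = 13.00 ✓; ∠(MU, UH) = 90.00° ✓; |UH| = 17.70 ✓; ∠UHB = 93.10° ✓; |HB| = 29.80 ✓; ∠HBF = 129.1° ✓; |BF| = 12.00 ✓; ∠BFQ = 41.20° ✓; |FQ| = 11.40 ✓; ∠(FQ, QZ) = 90.00° ✓; |QZ| = 14.40 ✗.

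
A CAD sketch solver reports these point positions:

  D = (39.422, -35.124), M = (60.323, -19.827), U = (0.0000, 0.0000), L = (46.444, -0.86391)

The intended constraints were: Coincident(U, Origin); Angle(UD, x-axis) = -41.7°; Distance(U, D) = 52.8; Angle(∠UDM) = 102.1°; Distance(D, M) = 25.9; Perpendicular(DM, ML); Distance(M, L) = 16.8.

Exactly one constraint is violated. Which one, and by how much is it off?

Distance(M, L) = 16.8 — off by 6.70.

U = (0.00, 0.00) ✓; UD at -41.70° ✓; |UD| = 52.80 ✓; ∠UDM = 102.1° ✓; |DM| = 25.90 ✓; ∠(DM, ML) = 90.00° ✓; |ML| = 23.50 ✗.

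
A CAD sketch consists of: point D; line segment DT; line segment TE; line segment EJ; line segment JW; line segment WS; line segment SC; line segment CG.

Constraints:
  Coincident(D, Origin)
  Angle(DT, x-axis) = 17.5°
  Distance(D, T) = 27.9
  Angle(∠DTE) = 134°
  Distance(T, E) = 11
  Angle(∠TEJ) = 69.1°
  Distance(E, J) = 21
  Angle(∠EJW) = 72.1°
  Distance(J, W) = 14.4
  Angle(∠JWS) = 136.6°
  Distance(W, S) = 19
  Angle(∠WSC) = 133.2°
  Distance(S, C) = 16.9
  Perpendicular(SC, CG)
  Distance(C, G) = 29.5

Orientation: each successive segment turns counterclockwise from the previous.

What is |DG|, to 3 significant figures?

48.4

∠WSC = 133.2° gives SC at 12.5° from the x-axis; with |SC| = 16.9, C = (45.9, -0.835). SC ⟂ CG, so CG runs at 102°; with |CG| = 29.5, G = (39.5, 28.0). Then |DG| = |G − D| = 48.4.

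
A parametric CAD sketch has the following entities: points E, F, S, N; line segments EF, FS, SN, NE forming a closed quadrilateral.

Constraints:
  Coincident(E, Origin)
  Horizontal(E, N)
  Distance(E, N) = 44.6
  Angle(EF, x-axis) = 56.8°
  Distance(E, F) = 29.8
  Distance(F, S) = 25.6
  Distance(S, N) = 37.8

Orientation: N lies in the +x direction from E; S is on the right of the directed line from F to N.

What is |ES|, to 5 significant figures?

6.9164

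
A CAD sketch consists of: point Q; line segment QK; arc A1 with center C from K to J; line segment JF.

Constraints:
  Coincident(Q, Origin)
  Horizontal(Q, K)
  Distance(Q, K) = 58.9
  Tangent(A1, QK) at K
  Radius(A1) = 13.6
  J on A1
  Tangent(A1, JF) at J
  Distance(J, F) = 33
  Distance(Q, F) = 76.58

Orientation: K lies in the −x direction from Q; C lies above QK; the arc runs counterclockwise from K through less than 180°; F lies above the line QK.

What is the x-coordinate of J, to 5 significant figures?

-46.284

Checks: |CJ| = 13.60 ✓; ∠(CJ, JF) = 90.00° ✓; |JF| = 33.00 ✓; |QF| = 76.58 ✓.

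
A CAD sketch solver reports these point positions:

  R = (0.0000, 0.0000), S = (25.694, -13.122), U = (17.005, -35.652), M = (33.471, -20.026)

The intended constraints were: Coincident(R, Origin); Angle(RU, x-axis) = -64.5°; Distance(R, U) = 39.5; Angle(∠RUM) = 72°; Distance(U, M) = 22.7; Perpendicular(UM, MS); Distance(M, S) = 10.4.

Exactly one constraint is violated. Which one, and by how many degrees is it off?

Perpendicular(UM, MS) — off by 4.90°.

R = (0.00, 0.00) ✓; RU at -64.50° ✓; |RU| = 39.50 ✓; ∠RUM = 72.00° ✓; |UM| = 22.70 ✓; ∠(UM, MS) = 94.90° ✗; |MS| = 10.40 ✓.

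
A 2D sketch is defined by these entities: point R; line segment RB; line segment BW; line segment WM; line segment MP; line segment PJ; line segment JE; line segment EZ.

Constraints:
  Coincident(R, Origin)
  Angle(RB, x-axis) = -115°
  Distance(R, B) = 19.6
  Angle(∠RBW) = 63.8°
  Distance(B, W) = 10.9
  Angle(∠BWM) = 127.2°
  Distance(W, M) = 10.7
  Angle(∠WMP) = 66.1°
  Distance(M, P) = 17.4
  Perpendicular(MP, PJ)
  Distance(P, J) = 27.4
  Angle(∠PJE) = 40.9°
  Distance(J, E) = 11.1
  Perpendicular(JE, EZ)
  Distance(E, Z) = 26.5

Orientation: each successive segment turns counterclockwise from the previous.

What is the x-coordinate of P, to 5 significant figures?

-8.1098

R is at the origin; RB runs at -115.0° with length 19.6, so B = (-8.2833, -17.764). ∠RBW = 63.8° gives BW at 1.2000° from the x-axis; with |BW| = 10.9, W = (2.6143, -17.535). ∠BWM = 127.2° gives WM at 54.000° from the x-axis; with |WM| = 10.7, M = (8.9036, -8.8789). ∠WMP = 66.1° gives MP at 167.90° from the x-axis; with |MP| = 17.4, P = (-8.1098, -5.2315). So P.x = -8.1098.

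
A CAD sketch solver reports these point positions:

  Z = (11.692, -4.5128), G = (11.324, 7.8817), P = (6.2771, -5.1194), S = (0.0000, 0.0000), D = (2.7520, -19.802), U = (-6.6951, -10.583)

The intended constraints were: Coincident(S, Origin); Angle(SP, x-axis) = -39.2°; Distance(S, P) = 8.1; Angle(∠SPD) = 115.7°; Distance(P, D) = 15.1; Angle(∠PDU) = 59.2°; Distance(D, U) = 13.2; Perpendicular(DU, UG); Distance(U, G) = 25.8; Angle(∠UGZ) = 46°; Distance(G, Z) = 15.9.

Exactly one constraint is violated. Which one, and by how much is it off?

Distance(G, Z) = 15.9 — off by 3.50.

S = (0.00, 0.00) ✓; SP at -39.20° ✓; |SP| = 8.100 ✓; ∠SPD = 115.7° ✓; |PD| = 15.10 ✓; ∠PDU = 59.20° ✓; |DU| = 13.20 ✓; ∠(DU, UG) = 90.00° ✓; |UG| = 25.80 ✓; ∠UGZ = 46.00° ✓; |GZ| = 12.40 ✗.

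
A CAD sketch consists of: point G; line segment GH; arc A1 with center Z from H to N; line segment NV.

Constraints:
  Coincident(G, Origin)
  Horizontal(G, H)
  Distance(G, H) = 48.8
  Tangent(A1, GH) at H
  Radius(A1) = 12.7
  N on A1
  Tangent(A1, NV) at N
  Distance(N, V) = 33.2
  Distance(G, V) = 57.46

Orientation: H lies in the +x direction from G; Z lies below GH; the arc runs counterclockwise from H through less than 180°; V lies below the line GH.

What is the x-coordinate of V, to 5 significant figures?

35.094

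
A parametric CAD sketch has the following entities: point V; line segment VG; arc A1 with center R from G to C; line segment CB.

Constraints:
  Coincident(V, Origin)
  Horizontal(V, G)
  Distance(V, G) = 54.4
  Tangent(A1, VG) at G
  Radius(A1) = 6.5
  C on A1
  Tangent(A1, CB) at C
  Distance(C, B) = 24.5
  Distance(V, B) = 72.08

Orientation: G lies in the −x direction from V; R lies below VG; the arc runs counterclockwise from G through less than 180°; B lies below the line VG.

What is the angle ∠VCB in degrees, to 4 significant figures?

107.1°

Checks: V = (0.00, 0.00) ✓; |RC| = 6.500 ✓; ∠(RC, CB) = 90.00° ✓; |CB| = 24.50 ✓; |VB| = 72.08 ✓.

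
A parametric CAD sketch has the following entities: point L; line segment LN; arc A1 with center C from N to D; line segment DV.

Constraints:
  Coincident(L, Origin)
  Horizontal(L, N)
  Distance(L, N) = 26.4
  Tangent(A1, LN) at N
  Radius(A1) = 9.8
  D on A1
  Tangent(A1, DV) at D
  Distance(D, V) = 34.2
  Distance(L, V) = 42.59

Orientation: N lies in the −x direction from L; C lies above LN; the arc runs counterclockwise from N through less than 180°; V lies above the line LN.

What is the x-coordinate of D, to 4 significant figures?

-16.79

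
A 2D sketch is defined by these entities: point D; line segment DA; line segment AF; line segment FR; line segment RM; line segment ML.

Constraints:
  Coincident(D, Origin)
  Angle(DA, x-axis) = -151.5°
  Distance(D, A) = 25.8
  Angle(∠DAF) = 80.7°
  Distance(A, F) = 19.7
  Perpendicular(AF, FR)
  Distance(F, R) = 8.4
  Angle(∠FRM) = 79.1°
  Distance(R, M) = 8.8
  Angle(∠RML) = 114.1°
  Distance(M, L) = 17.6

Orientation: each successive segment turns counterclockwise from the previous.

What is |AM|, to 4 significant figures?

12.95

D is at the origin; DA runs at -151.5° with length 25.8, so A = (-22.67, -12.31). ∠DAF = 80.7° gives AF at -52.20° from the x-axis; with |AF| = 19.7, F = (-10.60, -27.88). AF ⟂ FR, so FR runs at 37.80°; with |FR| = 8.4, R = (-3.962, -22.73). ∠FRM = 79.1° gives RM at 138.7° from the x-axis; with |RM| = 8.8, M = (-10.57, -16.92). Then |AM| = |M − A| = 12.95.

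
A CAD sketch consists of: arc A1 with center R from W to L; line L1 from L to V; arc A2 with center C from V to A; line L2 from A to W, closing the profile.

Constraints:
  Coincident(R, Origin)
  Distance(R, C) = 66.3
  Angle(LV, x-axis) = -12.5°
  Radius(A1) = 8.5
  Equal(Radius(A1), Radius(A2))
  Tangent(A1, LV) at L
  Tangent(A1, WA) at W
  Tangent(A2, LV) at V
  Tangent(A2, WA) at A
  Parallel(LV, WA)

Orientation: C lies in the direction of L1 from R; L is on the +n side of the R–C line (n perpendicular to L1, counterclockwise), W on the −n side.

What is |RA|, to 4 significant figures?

66.84

Tangency of A1 to both parallel lines with radius 8.5 puts L and W at R ± 8.5·n: L = (1.840, 8.299), W = (-1.840, -8.299). Equal radii place V and A the same way about C: V = C + 8.5·n = (66.57, -6.051), A = C − 8.5·n = (62.89, -22.65). Then |RA| = |A − R| = 66.84.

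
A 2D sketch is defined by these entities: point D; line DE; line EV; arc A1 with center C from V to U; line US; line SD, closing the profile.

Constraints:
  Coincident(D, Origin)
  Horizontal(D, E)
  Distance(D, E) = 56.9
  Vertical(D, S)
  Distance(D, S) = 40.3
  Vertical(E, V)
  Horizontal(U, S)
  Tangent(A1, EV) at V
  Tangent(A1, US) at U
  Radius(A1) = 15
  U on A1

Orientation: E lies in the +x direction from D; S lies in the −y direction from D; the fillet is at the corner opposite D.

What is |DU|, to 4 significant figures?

58.14

The virtual corner opposite D is at (56.90, -40.30). Since A1 is tangent to EV there, CV ⟂ EV and the tangent condition forces CU to be normal to US, with radius 15.0, so the center C sits 15.0 in from both sides at C = (41.90, -25.30). That places the tangent points at V = (56.90, -25.30) on EV and U = (41.90, -40.30) on US. Then |DU| = |U − D| = 58.14.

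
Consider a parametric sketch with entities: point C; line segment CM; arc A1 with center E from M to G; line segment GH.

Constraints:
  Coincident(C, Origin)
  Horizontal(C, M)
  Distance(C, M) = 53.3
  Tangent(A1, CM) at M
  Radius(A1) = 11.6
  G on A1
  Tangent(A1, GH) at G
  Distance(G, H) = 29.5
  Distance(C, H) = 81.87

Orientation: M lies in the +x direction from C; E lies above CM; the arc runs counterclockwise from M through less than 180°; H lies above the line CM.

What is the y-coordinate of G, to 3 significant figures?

7.98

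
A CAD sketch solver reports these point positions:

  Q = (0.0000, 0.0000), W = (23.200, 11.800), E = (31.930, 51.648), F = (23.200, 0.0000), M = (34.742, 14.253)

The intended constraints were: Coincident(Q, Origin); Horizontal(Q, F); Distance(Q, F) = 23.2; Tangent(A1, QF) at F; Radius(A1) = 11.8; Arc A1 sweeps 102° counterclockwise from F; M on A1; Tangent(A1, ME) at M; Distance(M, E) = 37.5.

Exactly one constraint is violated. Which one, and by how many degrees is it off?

Tangent(A1, ME) at M — off by 7.70°.

Q = (0.00, 0.00) ✓; Q.y = 0.00, F.y = 0.00 ✓; |QF| = 23.20 ✓; ∠(WF, FQ) = 90.00° ✓; |WF| = 11.80 ✓; bearing(W→M) − bearing(W→F) = 102.0° ✓; |WM| = 11.80 ✓; ∠(WM, ME) = 97.70° ✗; |ME| = 37.50 ✓.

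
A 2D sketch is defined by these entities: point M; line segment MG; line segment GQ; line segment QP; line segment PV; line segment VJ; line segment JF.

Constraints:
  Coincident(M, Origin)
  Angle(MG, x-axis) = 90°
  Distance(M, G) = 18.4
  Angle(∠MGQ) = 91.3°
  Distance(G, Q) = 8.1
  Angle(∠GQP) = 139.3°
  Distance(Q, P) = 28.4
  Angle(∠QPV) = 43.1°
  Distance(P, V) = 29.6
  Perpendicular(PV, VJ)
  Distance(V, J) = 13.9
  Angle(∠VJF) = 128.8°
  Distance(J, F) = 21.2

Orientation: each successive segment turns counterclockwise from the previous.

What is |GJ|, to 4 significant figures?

5.895

M is at the origin; MG runs at 90.0° with length 18.4, so G = (1.127e-15, 18.40). ∠MGQ = 91.3° gives GQ at 178.7° from the x-axis; with |GQ| = 8.1, Q = (-8.098, 18.58). ∠GQP = 139.3° gives QP at -140.6° from the x-axis; with |QP| = 28.4, P = (-30.04, 0.5574). ∠QPV = 43.1° gives PV at -3.700° from the x-axis; with |PV| = 29.6, V = (-0.5052, -1.353). PV is perpendicular to VJ, so VJ runs at 86.30°; with |VJ| = 13.9, J = (0.3918, 12.52). Then |GJ| = |J − G| = 5.895.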